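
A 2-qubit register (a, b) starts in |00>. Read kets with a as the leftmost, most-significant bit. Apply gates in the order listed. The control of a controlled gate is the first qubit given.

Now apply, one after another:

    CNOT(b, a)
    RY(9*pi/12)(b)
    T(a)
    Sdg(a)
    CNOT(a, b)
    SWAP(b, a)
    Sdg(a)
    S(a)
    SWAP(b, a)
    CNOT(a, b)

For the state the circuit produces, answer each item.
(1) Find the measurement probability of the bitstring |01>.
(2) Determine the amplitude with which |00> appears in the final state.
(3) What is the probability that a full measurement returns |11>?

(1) A full measurement returns |01> with probability sqrt(2)/4 + 1/2.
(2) |00> carries amplitude sqrt(2 - sqrt(2))/2 in the final state.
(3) A full measurement returns |11> with probability 0.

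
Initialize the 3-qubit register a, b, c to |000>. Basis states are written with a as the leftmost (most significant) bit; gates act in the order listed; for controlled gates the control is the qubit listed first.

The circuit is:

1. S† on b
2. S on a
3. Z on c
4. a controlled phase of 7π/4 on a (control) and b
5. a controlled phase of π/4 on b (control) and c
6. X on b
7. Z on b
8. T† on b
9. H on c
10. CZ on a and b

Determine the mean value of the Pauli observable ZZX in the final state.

The expectation value of ZZX is -1.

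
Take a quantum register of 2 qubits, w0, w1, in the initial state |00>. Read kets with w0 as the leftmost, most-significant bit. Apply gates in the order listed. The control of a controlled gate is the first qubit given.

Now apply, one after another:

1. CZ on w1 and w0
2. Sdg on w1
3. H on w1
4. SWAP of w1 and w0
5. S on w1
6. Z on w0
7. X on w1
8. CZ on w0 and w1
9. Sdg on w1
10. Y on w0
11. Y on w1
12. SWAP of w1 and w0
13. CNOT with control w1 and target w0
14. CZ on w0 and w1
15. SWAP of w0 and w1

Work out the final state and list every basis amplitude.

The final amplitudes are sqrt(2)*I/2 on |00>, 0 on |01>, 0 on |10>, sqrt(2)*I/2 on |11>.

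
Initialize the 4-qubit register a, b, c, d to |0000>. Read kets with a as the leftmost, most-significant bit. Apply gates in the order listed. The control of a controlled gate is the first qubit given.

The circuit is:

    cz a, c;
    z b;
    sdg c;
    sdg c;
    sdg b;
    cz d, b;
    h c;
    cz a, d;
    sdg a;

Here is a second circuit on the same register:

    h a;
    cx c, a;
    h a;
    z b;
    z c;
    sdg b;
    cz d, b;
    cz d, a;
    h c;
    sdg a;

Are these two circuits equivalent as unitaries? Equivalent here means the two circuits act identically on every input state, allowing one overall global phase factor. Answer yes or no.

Yes: on every input state the two circuits agree up to one overall phase factor.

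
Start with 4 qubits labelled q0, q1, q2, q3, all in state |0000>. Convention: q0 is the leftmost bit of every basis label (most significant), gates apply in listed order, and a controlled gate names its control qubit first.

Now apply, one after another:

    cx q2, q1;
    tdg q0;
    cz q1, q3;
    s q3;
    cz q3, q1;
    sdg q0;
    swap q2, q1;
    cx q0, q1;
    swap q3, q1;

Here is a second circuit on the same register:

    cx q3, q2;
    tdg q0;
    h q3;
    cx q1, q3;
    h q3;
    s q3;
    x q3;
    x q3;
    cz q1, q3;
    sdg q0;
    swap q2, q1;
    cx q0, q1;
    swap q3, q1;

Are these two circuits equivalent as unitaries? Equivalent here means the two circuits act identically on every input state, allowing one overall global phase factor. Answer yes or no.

No: there is an input state on which the two circuits produce genuinely different outputs (not merely differing by a phase).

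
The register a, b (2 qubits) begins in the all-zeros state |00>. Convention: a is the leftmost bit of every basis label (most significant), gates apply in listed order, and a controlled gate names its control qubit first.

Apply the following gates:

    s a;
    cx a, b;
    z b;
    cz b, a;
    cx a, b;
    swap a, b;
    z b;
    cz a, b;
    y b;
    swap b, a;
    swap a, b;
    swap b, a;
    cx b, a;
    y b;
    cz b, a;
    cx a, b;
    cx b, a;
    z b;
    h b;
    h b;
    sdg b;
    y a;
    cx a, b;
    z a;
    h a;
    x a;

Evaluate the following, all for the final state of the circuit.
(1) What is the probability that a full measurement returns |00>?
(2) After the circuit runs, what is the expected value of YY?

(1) A full measurement returns |00> with probability 1/2.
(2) The observable YY averages to 0.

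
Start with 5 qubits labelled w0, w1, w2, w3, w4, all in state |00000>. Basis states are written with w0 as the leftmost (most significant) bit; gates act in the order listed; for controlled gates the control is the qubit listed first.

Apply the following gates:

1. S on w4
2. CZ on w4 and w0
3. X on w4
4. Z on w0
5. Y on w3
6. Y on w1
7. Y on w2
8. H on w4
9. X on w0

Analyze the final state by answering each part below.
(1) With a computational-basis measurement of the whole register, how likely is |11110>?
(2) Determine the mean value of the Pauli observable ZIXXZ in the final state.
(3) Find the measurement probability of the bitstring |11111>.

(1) Outcome |11110> occurs with probability 1/2.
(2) In the final state, ZIXXZ has expectation 0.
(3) A full measurement returns |11111> with probability 1/2.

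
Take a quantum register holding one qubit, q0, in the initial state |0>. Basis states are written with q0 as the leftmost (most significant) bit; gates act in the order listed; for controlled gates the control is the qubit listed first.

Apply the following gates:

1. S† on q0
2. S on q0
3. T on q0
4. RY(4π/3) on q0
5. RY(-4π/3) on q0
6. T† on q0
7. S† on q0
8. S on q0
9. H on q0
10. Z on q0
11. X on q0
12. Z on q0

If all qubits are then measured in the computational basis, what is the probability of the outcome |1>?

The probability of measuring |1> is 1/2. Key observation: the block from step 1 through step 8 cancels to the identity and can be dropped.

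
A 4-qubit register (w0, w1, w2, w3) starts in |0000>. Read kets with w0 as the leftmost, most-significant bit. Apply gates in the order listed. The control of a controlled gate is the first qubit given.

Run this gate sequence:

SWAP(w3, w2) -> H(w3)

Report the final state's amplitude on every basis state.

The resulting statevector has amplitude sqrt(2)/2 on |0000>, sqrt(2)/2 on |0001>, and 0 on every other basis state.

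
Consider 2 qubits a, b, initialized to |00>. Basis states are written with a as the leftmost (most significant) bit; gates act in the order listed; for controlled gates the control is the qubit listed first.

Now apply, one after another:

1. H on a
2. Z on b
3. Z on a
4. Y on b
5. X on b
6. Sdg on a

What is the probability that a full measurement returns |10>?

The probability of measuring |10> is 1/2.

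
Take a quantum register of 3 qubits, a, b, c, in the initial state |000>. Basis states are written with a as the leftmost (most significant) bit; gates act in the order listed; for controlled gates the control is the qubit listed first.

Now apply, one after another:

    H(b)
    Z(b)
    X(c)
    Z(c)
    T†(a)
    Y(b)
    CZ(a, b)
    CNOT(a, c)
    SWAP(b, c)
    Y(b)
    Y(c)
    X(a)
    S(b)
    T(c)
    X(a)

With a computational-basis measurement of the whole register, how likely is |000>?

The probability of measuring |000> is 1/2.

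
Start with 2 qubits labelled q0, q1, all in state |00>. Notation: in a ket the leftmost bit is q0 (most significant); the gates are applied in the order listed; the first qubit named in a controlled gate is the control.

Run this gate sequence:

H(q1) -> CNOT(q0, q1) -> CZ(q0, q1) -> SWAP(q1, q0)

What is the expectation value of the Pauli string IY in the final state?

The observable IY averages to 0.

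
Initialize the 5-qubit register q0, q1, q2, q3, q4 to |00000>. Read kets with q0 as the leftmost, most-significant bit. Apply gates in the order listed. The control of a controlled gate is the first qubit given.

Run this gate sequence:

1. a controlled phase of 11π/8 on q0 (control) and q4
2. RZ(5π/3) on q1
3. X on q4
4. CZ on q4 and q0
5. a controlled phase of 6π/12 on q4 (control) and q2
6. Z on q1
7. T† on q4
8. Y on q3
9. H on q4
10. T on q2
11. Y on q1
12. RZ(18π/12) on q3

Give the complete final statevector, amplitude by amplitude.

The final amplitudes are sqrt(2)*exp(2*I*pi/3)/2 on |01010>, -sqrt(2)*exp(2*I*pi/3)/2 on |01011>, and 0 on every other basis state.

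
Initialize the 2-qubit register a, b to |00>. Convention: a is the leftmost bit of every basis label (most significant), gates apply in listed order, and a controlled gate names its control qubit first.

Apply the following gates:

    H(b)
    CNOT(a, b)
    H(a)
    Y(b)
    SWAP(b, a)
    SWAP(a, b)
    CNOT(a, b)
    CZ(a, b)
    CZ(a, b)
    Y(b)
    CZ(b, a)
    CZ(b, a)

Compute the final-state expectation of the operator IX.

The expectation value of IX is 1. Key observation: steps 11-12 multiply out to the identity, so the circuit reduces to the remaining gates.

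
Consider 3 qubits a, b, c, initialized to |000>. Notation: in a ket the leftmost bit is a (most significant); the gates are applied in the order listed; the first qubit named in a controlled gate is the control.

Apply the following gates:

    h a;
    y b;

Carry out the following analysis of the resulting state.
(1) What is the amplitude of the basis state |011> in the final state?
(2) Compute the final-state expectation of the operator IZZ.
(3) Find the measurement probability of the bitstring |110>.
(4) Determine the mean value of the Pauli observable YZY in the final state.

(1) |011> carries amplitude 0 in the final state.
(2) In the final state, IZZ has expectation -1.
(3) The probability of measuring |110> is 1/2.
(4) The expectation value of YZY is 0.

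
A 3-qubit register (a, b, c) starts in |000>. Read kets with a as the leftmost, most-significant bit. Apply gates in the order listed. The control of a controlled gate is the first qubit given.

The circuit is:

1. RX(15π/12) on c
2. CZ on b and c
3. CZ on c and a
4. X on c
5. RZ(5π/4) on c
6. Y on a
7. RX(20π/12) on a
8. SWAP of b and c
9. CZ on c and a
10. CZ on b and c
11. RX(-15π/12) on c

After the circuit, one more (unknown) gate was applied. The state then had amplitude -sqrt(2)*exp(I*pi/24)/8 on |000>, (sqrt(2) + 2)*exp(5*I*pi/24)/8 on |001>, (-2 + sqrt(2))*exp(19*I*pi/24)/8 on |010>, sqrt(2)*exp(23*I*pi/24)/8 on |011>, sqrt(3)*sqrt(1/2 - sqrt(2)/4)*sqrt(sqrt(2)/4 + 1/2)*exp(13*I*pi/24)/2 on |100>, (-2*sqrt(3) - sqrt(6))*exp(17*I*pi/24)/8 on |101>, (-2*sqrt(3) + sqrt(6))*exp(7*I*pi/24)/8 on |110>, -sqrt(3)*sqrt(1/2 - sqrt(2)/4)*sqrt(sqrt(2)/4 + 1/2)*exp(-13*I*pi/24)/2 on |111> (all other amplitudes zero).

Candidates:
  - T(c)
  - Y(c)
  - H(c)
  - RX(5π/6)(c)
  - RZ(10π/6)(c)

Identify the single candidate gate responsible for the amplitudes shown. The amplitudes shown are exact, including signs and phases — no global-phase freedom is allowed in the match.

The applied gate was RZ(10π/6)(c).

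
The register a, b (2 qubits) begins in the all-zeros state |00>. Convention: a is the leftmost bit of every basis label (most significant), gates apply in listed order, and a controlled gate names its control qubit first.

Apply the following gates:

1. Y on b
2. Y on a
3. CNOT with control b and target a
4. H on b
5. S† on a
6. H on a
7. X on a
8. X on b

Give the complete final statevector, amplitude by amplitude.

The final amplitudes are 1/2 on |00>, -1/2 on |01>, 1/2 on |10>, -1/2 on |11>.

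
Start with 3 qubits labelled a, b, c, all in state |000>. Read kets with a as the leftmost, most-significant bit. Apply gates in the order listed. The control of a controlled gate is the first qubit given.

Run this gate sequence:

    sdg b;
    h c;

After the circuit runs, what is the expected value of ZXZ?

In the final state, ZXZ has expectation 0.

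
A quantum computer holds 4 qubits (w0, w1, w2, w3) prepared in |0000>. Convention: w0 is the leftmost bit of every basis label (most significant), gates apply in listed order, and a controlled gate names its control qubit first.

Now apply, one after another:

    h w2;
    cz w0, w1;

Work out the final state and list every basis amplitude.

The resulting statevector has amplitude sqrt(2)/2 on |0000>, sqrt(2)/2 on |0010>, and 0 on every other basis state.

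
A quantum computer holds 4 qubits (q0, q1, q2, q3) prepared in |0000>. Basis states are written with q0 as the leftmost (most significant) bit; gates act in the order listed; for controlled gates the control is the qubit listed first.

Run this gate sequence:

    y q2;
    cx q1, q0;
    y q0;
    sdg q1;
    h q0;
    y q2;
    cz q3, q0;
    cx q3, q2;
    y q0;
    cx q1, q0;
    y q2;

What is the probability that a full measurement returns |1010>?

The probability of measuring |1010> is 1/2.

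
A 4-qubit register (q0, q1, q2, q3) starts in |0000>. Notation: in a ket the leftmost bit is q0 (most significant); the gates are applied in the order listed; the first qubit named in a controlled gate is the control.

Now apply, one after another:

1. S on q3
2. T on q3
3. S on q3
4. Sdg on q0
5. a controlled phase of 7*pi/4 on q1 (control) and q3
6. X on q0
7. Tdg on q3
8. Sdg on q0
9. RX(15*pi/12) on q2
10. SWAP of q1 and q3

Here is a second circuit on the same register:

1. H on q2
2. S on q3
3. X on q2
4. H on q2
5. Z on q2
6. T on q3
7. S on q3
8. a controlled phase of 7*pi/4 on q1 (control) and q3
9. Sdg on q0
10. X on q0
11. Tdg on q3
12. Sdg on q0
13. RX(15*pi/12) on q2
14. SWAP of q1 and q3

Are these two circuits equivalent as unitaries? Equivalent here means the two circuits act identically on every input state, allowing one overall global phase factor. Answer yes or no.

Yes: on every input state the two circuits agree up to one overall phase factor.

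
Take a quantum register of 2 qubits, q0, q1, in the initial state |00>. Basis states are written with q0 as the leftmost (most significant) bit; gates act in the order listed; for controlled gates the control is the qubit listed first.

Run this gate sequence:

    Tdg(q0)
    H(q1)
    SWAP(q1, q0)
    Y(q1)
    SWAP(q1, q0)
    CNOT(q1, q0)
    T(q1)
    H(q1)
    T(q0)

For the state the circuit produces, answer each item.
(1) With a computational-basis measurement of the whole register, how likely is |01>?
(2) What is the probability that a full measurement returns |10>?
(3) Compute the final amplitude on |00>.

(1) A full measurement returns |01> with probability 1/4.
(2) Outcome |10> occurs with probability 1/4.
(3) The amplitude on |00> is exp(3*I*pi/4)/2.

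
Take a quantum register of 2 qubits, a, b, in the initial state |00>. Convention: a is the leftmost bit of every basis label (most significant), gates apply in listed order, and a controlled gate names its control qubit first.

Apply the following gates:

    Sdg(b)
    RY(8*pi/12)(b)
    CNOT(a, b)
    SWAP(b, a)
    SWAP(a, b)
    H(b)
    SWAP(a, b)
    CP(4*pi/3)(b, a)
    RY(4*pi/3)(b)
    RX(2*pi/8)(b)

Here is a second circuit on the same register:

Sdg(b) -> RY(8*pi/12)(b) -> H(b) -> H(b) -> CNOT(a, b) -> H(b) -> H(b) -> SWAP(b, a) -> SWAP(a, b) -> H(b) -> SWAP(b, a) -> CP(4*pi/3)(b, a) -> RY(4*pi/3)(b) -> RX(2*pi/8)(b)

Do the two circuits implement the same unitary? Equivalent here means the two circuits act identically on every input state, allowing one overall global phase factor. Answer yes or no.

Yes — the two circuits implement the same unitary up to a global phase.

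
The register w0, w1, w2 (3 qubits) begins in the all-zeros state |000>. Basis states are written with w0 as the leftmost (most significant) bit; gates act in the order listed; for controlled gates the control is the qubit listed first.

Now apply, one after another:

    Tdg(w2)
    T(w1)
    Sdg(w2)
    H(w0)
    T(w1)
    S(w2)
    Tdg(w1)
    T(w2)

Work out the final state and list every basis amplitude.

The final amplitudes are sqrt(2)/2 on |000>, sqrt(2)/2 on |100>, and 0 on every other basis state.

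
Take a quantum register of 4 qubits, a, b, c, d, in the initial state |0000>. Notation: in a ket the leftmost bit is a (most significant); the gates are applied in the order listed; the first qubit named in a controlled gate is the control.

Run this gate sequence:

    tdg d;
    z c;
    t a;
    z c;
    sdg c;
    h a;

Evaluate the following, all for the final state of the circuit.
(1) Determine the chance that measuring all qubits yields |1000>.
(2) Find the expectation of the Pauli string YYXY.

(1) A full measurement returns |1000> with probability 1/2.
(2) The expectation value of YYXY is 0.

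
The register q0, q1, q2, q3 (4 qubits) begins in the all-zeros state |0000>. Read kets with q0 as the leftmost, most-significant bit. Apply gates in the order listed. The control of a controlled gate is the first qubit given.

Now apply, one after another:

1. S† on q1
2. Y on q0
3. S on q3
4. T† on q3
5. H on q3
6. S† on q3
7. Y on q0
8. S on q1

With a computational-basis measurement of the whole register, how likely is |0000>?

The probability of measuring |0000> is 1/2.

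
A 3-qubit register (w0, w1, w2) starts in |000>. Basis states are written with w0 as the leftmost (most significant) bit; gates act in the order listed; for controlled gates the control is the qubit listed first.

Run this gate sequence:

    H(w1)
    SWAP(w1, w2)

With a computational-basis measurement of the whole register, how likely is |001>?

Outcome |001> occurs with probability 1/2.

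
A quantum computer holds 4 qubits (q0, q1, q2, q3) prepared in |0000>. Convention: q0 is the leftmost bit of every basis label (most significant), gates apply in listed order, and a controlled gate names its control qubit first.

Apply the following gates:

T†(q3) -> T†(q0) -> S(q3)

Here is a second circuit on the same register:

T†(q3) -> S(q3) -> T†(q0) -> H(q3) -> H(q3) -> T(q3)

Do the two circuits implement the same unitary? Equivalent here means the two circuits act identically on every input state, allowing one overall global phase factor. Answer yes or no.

No — the two circuits implement different unitaries, even allowing a global phase.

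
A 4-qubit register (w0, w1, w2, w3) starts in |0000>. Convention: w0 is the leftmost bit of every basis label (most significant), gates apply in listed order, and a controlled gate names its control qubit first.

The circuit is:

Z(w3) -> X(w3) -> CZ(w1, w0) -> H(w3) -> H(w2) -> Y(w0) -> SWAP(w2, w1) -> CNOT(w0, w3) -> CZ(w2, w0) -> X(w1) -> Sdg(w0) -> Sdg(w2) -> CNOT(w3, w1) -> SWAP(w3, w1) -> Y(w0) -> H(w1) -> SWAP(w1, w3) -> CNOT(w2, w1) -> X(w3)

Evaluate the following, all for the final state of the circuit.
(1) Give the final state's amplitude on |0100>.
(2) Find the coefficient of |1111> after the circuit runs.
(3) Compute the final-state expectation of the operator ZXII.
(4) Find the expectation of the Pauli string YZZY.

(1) |0100> carries amplitude sqrt(2)*I/2 in the final state.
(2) |1111> carries amplitude 0 in the final state.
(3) The expectation value of ZXII is 1.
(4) In the final state, YZZY has expectation 0.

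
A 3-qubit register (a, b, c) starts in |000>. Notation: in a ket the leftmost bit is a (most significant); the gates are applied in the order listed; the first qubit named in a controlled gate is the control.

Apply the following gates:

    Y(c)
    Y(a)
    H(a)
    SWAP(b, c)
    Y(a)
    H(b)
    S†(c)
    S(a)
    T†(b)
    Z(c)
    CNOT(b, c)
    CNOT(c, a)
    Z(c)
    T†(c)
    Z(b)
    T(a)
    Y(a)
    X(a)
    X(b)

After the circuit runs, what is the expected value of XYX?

The observable XYX averages to sqrt(2)/2.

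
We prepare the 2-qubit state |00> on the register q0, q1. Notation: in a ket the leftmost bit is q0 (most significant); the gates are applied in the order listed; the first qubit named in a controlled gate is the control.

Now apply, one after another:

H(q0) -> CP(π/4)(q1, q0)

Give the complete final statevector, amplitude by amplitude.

The final amplitudes are sqrt(2)/2 on |00>, 0 on |01>, sqrt(2)/2 on |10>, 0 on |11>.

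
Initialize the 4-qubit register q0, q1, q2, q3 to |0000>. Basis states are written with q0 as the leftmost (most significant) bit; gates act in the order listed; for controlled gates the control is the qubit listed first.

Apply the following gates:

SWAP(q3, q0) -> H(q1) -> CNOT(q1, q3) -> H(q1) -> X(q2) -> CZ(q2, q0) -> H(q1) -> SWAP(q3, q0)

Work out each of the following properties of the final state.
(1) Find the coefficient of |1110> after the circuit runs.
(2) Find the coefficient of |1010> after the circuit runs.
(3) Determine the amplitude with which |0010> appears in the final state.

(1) The final state's coefficient on |1110> equals sqrt(2)/2.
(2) |1010> carries amplitude 0 in the final state.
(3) The amplitude on |0010> is sqrt(2)/2.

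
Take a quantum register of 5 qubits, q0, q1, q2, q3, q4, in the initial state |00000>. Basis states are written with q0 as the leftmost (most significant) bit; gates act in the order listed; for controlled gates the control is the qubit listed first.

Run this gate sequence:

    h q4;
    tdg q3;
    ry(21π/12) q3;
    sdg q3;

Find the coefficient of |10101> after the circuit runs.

The amplitude on |10101> is 0.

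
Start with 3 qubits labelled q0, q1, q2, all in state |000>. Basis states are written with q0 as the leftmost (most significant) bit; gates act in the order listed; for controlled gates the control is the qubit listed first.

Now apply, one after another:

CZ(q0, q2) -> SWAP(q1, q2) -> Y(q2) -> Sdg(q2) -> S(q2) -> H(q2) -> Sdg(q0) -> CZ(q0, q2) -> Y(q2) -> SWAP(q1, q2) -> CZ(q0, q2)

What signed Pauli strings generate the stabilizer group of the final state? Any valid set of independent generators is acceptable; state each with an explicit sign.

The stabilizer group can be generated by +IXI, +ZII, +IIZ, among other valid generating sets.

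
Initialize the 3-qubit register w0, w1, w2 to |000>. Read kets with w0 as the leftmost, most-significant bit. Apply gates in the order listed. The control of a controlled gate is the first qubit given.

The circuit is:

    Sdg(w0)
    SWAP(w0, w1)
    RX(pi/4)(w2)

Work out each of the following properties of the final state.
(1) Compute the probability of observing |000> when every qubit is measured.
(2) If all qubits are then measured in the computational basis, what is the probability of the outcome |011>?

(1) Outcome |000> occurs with probability sqrt(2)/4 + 1/2.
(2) The probability of measuring |011> is 0.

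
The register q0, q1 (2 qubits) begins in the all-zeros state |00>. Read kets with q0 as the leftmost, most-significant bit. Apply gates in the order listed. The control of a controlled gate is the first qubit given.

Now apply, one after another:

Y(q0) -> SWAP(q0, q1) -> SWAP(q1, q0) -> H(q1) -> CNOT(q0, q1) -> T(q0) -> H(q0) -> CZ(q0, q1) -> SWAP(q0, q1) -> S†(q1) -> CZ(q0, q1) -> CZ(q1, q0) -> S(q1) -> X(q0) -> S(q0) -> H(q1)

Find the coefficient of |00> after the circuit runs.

The amplitude on |00> is sqrt(2)*exp(3*I*pi/4)/2.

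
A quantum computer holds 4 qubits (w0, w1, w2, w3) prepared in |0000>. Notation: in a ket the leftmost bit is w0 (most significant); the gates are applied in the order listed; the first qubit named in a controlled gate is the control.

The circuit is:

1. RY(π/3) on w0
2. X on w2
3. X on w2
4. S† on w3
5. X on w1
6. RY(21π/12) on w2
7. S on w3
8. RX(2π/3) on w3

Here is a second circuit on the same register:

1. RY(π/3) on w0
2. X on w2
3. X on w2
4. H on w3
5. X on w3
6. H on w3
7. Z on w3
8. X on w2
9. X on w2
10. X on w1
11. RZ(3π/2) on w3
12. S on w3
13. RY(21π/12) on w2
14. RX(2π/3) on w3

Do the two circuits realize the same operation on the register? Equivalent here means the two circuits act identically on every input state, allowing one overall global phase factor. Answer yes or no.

Yes: on every input state the two circuits agree up to one overall phase factor.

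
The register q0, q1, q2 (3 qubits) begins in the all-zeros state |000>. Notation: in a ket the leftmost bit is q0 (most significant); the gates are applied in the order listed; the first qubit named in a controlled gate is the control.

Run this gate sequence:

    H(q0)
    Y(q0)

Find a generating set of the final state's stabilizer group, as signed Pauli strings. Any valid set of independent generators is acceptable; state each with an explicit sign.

The stabilizer group can be generated by -XII, +IZI, +IIZ, among other valid generating sets.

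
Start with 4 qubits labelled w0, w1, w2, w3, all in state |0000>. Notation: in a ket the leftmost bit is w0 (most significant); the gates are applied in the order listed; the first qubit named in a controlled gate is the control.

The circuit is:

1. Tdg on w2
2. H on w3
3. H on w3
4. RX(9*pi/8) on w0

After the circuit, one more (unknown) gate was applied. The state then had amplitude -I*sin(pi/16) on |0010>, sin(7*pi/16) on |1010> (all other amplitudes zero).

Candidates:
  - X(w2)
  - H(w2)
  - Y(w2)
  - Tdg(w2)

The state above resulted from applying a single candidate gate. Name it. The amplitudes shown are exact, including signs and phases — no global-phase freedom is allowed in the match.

It was Y(w2) that produced the state shown.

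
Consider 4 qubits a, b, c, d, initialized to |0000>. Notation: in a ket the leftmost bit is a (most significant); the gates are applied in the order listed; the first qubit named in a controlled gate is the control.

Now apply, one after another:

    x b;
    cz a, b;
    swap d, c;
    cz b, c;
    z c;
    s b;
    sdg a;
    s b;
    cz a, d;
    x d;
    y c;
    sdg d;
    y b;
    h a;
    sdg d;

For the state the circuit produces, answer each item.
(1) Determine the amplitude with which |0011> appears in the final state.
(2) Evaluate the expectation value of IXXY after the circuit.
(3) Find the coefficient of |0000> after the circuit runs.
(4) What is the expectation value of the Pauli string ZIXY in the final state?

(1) |0011> carries amplitude sqrt(2)/2 in the final state.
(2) In the final state, IXXY has expectation 0.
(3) The final state's coefficient on |0000> equals 0.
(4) In the final state, ZIXY has expectation 0.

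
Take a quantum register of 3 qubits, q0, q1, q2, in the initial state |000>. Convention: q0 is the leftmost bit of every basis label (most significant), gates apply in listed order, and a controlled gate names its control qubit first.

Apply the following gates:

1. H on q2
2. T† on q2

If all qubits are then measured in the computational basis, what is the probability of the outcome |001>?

The probability of measuring |001> is 1/2.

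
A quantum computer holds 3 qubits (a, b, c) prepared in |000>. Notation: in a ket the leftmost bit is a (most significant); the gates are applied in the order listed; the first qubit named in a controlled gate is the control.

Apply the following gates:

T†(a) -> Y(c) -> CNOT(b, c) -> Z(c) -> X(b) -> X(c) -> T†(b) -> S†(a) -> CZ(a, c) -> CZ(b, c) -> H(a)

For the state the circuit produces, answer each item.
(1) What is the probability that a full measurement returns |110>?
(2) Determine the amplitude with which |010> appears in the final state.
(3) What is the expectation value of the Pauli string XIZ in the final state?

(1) A full measurement returns |110> with probability 1/2.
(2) |010> carries amplitude -sqrt(2)*exp(I*pi/4)/2 in the final state.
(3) In the final state, XIZ has expectation 1.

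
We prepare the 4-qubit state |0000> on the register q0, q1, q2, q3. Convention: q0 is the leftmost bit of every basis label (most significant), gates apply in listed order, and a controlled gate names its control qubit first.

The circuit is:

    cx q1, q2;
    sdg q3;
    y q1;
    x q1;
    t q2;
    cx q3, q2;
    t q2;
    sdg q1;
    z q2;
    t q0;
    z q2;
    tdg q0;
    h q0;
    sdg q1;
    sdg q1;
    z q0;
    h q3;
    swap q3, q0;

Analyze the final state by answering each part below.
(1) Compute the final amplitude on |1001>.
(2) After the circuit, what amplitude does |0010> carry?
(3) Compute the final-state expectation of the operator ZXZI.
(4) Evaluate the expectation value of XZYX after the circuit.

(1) |1001> carries amplitude -I/2 in the final state.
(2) |0010> carries amplitude 0 in the final state.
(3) In the final state, ZXZI has expectation 0.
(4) The observable XZYX averages to 0.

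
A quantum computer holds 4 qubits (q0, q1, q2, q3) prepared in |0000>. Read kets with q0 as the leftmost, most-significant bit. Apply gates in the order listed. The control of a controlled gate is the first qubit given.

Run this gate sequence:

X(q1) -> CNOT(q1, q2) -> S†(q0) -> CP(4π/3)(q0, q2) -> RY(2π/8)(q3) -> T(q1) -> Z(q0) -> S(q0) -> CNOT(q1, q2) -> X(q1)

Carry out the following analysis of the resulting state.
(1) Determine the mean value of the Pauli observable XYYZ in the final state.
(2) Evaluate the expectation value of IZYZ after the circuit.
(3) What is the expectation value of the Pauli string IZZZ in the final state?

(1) In the final state, XYYZ has expectation 0.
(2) The observable IZYZ averages to 0.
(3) In the final state, IZZZ has expectation sqrt(2)/2.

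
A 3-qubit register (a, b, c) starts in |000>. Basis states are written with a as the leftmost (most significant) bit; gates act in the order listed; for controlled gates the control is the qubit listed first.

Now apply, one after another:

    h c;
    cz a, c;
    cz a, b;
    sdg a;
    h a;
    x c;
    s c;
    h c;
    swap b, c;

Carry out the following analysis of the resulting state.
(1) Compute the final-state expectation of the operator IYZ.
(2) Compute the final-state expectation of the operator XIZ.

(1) In the final state, IYZ has expectation -1.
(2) The expectation value of XIZ is 1.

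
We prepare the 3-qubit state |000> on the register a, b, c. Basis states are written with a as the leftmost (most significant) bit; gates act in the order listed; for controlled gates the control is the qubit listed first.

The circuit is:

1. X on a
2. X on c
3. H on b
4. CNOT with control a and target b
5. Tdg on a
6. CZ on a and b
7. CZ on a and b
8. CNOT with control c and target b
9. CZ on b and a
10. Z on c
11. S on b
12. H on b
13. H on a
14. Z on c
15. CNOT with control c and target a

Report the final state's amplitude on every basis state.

After the circuit, the state carries amplitude 0 on |000>, sqrt(2)*(1 - I)*exp(3*I*pi/4)/4 on |001>, 0 on |010>, -1/2 on |011>, 0 on |100>, sqrt(2)*(-1 + I)*exp(3*I*pi/4)/4 on |101>, 0 on |110>, 1/2 on |111>.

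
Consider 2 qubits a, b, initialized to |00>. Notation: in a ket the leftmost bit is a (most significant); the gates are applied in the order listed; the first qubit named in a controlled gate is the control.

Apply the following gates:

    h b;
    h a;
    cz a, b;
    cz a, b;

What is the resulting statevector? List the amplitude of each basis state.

The final amplitudes are 1/2 on |00>, 1/2 on |01>, 1/2 on |10>, 1/2 on |11>.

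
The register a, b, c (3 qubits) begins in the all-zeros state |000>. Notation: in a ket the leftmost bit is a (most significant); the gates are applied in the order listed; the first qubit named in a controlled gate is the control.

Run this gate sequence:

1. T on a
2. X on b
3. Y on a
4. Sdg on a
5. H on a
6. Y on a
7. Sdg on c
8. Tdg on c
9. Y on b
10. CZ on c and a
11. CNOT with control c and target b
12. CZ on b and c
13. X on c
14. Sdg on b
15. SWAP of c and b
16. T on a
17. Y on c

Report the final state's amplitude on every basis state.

The resulting statevector has amplitude sqrt(2)*I/2 on |011>, sqrt(2)*exp(3*I*pi/4)/2 on |111>, and 0 on every other basis state.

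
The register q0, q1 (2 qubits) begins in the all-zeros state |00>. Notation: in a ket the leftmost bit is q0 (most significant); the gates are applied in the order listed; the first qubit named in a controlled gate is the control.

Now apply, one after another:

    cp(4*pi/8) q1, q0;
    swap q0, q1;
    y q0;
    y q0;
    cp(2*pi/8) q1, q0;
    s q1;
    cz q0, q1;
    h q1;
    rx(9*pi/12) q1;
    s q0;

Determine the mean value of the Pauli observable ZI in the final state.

The expectation value of ZI is 1.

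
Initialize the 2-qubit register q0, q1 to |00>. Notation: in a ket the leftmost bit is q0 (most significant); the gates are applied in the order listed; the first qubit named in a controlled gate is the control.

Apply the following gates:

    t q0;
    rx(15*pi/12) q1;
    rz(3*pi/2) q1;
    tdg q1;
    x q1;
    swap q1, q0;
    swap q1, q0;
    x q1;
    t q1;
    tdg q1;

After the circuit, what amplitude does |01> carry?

The amplitude on |01> is sqrt(sqrt(2) + 2)/2.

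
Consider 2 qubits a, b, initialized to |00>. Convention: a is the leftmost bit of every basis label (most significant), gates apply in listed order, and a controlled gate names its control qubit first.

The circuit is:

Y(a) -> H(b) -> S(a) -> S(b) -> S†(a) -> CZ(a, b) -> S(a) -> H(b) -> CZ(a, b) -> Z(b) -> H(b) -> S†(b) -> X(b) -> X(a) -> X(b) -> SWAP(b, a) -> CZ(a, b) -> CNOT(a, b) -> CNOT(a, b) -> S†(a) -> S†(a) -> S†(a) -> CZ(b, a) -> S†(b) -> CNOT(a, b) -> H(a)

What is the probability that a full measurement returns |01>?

A full measurement returns |01> with probability 1/4.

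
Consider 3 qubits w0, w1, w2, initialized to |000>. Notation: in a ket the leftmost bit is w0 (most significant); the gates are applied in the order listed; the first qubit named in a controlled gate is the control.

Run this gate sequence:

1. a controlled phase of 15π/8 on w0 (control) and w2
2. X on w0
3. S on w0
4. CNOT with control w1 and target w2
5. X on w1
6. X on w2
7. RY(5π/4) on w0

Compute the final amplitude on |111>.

The final state's coefficient on |111> equals -I*sqrt(2 - sqrt(2))/2.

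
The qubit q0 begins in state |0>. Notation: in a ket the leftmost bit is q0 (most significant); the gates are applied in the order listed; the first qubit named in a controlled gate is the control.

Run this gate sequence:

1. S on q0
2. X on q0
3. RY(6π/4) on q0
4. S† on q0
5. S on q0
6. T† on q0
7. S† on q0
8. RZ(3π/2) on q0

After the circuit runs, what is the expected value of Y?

The expectation value of Y is sqrt(2)/2.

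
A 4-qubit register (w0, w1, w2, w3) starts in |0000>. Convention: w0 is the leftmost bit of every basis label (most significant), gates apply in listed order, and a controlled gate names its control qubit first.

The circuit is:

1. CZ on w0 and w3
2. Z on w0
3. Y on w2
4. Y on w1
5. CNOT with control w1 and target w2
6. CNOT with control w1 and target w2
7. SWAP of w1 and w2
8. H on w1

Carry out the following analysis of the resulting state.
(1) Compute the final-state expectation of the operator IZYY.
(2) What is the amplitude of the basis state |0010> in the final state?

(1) In the final state, IZYY has expectation 0.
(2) The amplitude on |0010> is -sqrt(2)/2.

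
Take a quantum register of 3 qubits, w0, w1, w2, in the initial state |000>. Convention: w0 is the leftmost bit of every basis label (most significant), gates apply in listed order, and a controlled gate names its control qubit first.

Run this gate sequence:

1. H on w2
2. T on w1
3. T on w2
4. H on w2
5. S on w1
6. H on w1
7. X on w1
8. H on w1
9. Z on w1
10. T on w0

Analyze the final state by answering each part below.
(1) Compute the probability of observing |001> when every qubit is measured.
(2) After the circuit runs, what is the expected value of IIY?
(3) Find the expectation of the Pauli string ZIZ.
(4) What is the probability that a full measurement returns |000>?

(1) Outcome |001> occurs with probability 1/2 - sqrt(2)/4.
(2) The expectation value of IIY is -sqrt(2)/2.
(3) In the final state, ZIZ has expectation sqrt(2)/2.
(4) Outcome |000> occurs with probability sqrt(2)/4 + 1/2.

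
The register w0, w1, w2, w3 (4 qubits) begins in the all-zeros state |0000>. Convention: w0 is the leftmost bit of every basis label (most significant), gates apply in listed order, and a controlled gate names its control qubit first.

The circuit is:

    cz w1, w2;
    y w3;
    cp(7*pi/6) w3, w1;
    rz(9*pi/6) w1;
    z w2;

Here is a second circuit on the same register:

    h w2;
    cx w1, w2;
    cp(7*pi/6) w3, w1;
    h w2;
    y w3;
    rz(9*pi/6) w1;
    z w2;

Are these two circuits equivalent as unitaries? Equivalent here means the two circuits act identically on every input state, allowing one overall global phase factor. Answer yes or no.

No — the two circuits implement different unitaries, even allowing a global phase.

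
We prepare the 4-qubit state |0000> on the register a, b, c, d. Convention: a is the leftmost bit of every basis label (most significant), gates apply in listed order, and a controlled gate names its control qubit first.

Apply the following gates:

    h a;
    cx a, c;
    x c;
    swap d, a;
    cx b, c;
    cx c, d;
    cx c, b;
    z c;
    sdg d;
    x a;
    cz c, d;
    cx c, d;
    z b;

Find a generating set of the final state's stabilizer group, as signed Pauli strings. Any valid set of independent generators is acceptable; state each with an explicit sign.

The final state is stabilized by the group generated by -IXXX, -ZIII, -IZIZ, -IIZZ; other independent generating sets are equally valid.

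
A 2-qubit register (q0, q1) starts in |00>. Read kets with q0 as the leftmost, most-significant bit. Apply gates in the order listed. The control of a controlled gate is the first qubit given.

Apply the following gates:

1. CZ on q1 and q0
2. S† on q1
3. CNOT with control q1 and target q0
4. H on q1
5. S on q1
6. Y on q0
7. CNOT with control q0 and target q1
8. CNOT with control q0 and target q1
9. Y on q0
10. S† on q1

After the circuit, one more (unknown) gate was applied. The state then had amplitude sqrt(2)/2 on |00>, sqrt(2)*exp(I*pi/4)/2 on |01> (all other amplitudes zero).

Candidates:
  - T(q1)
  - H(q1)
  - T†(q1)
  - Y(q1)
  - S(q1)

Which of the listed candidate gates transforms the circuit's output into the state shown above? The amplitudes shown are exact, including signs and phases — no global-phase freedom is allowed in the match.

The unique candidate consistent with the amplitudes is T(q1). Key observation: the block from step 5 through step 10 cancels to the identity and can be dropped.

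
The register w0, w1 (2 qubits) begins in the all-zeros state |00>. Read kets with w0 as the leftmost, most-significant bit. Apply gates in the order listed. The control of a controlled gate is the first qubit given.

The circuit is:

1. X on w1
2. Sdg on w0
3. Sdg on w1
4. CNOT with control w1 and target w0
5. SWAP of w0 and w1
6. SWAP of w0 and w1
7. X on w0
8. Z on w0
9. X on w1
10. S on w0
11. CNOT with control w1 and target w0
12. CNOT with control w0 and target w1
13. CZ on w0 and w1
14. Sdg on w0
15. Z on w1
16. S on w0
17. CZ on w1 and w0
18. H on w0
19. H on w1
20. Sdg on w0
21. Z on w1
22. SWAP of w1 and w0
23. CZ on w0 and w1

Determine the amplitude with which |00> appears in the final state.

|00> carries amplitude -I/2 in the final state.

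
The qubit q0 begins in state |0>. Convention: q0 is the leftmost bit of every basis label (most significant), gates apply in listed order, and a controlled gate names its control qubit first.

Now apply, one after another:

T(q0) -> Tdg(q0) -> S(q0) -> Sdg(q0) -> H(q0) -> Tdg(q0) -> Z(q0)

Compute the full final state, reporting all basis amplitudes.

The final amplitudes are sqrt(2)/2 on |0>, sqrt(2)*exp(3*I*pi/4)/2 on |1>.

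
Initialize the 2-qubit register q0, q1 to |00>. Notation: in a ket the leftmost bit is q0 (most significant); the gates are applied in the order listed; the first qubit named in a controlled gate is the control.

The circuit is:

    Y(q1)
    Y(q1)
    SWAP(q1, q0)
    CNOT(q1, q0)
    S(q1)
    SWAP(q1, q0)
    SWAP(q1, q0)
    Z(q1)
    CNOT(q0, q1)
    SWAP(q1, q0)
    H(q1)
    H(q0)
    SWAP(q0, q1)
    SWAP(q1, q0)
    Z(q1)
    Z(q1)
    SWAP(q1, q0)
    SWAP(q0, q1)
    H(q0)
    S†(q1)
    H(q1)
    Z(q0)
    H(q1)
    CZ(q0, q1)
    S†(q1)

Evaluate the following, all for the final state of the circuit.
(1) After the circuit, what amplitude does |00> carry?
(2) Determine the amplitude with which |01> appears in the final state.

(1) The final state's coefficient on |00> equals sqrt(2)/2. Key observation: the block from step 12 through step 19 cancels to the identity and can be dropped.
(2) The final state's coefficient on |01> equals -sqrt(2)/2.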